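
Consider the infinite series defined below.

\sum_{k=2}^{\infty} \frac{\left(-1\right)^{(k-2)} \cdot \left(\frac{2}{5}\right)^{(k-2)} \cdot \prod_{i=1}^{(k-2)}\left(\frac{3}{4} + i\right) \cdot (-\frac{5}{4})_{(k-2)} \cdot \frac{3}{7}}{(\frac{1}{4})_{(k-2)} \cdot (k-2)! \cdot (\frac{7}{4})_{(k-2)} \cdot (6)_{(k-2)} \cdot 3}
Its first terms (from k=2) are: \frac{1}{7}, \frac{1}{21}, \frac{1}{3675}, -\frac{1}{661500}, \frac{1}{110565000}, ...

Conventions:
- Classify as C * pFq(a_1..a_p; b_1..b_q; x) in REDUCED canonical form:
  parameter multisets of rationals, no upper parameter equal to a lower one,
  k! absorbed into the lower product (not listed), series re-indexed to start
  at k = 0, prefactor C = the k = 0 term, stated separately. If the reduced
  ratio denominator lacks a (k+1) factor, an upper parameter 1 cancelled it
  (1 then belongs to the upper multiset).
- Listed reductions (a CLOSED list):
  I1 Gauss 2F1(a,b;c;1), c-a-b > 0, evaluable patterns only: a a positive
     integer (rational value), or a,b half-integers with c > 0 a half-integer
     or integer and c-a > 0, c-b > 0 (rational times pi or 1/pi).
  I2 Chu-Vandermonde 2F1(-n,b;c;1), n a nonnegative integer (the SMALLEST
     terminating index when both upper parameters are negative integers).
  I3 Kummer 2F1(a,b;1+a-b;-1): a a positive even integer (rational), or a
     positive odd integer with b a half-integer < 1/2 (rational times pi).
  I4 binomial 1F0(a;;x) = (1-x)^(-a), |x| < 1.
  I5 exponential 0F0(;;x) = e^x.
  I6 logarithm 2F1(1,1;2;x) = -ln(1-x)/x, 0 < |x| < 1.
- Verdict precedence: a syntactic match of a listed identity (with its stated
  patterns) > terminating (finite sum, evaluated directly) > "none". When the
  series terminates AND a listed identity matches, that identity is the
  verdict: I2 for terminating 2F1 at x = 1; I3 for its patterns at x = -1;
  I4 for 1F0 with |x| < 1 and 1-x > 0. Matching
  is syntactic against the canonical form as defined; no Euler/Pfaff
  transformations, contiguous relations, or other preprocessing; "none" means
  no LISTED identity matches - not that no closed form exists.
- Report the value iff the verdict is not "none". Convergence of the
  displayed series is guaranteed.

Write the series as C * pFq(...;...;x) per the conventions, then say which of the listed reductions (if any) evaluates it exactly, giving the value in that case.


Canonical form: C = \frac{1}{7} times 1F2 with upper {-\frac{5}{4}}, lower {\frac{1}{4}, 6}, x = -\frac{2}{5}. Verdict: none here - no I1-I6 shape fits x = -\frac{2}{5} with lower {\frac{1}{4}, 6}.

The tell: from the first term \frac{1}{7}: the parameter 7/4 appears in both the upper and lower lists and cancels.
Adjacent-term ratio: r(k) = -\frac{2}{5} * (k-\frac{5}{4}) / [(k+\frac{1}{4}) (k+6) (k+1)] - rational; roots negated = parameters, x = -\frac{2}{5}, C = \frac{1}{7}.


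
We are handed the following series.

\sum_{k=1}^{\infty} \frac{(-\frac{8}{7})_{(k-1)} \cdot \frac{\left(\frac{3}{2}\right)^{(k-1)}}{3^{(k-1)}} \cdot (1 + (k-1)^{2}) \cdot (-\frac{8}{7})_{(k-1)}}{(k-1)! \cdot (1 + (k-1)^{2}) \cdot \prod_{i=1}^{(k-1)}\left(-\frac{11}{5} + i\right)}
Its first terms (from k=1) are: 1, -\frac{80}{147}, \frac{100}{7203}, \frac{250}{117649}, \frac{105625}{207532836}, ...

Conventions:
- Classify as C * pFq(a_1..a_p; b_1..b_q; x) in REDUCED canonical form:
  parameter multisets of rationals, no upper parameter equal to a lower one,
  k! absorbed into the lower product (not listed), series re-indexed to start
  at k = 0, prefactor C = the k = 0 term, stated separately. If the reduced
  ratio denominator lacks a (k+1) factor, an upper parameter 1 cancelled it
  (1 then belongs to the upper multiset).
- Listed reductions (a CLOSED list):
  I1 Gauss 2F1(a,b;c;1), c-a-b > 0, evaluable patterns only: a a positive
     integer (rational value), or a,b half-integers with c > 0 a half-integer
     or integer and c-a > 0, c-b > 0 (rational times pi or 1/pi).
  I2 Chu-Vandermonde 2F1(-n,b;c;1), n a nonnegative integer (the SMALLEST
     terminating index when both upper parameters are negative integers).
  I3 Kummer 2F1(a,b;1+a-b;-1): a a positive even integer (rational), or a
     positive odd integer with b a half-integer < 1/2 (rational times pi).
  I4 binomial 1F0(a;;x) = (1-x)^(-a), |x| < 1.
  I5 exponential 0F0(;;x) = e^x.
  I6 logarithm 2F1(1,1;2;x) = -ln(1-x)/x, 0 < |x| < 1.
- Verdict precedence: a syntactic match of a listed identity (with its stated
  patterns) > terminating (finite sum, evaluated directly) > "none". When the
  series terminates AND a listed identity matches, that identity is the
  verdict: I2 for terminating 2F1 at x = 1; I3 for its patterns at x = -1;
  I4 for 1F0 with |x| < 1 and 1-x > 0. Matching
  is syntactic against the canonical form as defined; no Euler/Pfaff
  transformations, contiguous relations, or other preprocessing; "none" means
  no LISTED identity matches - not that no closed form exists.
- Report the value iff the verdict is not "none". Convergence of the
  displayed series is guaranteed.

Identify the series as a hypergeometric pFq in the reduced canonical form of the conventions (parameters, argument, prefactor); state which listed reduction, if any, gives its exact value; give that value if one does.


This is 1 * 2F1(-\frac{8}{7}, -\frac{8}{7}; -\frac{6}{5}; \frac{1}{2}) in reduced canonical form. Verdict: none. A 2F1 with upper {-\frac{8}{7}, -\frac{8}{7}} fits none of I1-I6 at x = \frac{1}{2}; the sum runs forever.

Key observation: from the first term 1: k^2 + 1 divides numerator and denominator alike; prefactor 1 after cancelling.
Step ratio: r(k) = \frac{1}{2} * (k-\frac{8}{7}) (k-\frac{8}{7}) / [(k-\frac{6}{5}) (k+1)] - poly over poly, x = \frac{1}{2} from leading terms; C = 1 at k = 0.


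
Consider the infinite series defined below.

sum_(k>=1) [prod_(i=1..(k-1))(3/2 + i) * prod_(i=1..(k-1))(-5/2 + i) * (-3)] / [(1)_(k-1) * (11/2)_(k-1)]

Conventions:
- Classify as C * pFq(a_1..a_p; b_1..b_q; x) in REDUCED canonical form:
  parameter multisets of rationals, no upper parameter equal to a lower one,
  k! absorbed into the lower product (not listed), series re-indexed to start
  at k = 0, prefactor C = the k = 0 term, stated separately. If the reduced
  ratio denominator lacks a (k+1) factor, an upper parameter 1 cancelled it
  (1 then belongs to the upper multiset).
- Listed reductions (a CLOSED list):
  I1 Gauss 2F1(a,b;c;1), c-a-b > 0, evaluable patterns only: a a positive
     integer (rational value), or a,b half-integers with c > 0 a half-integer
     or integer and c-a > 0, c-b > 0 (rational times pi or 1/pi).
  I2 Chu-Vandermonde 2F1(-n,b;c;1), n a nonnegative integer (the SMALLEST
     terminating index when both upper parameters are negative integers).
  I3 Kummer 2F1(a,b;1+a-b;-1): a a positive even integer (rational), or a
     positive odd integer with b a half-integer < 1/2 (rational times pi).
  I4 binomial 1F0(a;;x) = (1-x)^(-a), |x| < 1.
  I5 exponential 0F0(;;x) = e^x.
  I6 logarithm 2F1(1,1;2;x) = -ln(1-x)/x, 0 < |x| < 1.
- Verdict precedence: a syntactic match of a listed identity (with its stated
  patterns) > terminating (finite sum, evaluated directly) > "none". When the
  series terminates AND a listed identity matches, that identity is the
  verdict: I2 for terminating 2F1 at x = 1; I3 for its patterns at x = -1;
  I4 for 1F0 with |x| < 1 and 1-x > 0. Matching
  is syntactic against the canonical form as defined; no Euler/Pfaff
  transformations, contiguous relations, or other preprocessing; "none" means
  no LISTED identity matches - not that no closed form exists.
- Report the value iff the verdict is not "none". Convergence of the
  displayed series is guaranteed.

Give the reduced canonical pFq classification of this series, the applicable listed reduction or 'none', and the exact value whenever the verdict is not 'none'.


x = 1 here; the reduced form reads 2F1, upper {-3/2, 5/2}, lower {11/2}, C = -3. Verdict: this is Gauss's theorem I1 (half-integer case) (x = 1; upper {-3/2, 5/2} half-integers, c = 11/2 in the evaluable pattern). Hence: (-6615/16384) * pi.

Key observation: with t_0 = -3, the running product (C = -3) telescopes to a rising factorial.
Consecutive-term ratio: r(k) = 1 * (k-3/2) (k+5/2) / [(k+11/2) (k+1)] - rational; roots negated = parameters, x = 1, C = -3.


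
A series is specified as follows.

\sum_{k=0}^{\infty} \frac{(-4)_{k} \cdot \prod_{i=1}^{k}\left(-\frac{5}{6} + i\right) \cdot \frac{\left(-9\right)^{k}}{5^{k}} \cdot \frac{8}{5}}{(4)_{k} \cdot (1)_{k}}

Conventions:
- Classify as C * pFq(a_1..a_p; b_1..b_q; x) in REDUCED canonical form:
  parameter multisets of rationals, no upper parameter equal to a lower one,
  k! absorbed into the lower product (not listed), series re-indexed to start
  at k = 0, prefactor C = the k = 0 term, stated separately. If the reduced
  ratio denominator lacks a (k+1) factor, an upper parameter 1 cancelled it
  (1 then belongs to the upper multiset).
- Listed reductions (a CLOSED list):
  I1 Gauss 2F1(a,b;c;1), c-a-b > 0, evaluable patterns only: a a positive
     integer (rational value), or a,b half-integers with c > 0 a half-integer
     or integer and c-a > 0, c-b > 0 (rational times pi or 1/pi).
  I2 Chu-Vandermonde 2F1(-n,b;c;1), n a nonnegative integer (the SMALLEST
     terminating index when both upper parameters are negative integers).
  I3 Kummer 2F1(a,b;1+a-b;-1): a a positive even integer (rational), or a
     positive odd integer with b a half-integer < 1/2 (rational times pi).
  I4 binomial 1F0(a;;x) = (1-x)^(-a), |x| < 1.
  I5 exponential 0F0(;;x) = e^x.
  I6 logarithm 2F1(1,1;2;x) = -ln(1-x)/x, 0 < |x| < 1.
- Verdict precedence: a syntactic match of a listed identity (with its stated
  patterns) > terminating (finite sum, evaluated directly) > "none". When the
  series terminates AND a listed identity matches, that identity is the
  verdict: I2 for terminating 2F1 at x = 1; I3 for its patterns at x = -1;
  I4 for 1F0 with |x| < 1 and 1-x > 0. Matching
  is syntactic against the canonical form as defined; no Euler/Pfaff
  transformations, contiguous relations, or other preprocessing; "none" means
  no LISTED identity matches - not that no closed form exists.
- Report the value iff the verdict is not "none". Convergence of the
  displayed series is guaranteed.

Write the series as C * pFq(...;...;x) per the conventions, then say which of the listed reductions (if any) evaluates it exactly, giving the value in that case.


Reduced: x = -\frac{9}{5}, 2F1, upper = {-4, \frac{1}{6}}, lower = {4}, C = \frac{8}{5}. Verdict: terminating (-4 upstairs). 5 nonzero terms in all; added directly. Sum: \frac{635029}{250000}.

Structural cue: t_0 = \frac{8}{5} here, and (1)_k (prefactor 8/5) is k! itself.
Consecutive-term ratio: r(k) = -\frac{9}{5} * (k-4) (k+\frac{1}{6}) / [(k+4) (k+1)] - rational in k, leading ratio -\frac{9}{5}; with t_0 = \frac{8}{5}, classification follows.


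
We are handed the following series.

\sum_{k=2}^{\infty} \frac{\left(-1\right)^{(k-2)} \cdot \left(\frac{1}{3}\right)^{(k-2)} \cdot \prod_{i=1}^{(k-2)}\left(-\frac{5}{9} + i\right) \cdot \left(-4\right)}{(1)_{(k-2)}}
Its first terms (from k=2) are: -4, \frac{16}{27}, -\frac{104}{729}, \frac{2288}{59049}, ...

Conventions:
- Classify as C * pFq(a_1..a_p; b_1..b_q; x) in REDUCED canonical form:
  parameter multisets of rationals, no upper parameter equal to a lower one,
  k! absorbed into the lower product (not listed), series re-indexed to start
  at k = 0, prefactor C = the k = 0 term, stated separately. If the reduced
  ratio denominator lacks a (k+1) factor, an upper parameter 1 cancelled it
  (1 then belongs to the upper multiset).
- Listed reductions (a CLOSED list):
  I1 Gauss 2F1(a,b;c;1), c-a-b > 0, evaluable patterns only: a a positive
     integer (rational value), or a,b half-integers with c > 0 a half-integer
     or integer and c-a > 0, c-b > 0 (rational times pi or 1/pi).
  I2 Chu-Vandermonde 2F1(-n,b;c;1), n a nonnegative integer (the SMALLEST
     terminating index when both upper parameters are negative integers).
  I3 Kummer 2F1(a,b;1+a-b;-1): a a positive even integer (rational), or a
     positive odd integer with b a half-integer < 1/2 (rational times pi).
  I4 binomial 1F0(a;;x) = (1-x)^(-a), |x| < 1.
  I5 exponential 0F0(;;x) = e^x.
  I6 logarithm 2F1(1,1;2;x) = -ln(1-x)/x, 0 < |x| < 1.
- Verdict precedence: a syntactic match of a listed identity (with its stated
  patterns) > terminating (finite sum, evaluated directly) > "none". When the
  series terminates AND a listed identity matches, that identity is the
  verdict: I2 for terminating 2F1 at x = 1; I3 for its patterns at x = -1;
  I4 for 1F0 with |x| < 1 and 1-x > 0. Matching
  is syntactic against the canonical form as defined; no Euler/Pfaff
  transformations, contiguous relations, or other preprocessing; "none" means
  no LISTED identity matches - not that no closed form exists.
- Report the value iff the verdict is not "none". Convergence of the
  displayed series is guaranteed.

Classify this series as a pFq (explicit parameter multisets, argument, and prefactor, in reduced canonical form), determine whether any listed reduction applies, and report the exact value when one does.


Canonical form: C = -4 times 1F0 with upper {\frac{4}{9}}, lower {-}, x = -\frac{1}{3}. Verdict: this is the binomial series (I4) (the 1F0 binomial series: exponent -4/9, x = -\frac{1}{3}). Sum: \left(-4\right) \cdot \left(\frac{4}{3}\right)^{-\frac{4}{9}}.

The tell: t_0 being -4, (1)_k (C = -4) is k! itself.
Consecutive-term ratio: r(k) = -\frac{1}{3} * (k+\frac{4}{9}) / [(k+1)] - rational in k, leading ratio -\frac{1}{3}; with t_0 = -4, classification follows.


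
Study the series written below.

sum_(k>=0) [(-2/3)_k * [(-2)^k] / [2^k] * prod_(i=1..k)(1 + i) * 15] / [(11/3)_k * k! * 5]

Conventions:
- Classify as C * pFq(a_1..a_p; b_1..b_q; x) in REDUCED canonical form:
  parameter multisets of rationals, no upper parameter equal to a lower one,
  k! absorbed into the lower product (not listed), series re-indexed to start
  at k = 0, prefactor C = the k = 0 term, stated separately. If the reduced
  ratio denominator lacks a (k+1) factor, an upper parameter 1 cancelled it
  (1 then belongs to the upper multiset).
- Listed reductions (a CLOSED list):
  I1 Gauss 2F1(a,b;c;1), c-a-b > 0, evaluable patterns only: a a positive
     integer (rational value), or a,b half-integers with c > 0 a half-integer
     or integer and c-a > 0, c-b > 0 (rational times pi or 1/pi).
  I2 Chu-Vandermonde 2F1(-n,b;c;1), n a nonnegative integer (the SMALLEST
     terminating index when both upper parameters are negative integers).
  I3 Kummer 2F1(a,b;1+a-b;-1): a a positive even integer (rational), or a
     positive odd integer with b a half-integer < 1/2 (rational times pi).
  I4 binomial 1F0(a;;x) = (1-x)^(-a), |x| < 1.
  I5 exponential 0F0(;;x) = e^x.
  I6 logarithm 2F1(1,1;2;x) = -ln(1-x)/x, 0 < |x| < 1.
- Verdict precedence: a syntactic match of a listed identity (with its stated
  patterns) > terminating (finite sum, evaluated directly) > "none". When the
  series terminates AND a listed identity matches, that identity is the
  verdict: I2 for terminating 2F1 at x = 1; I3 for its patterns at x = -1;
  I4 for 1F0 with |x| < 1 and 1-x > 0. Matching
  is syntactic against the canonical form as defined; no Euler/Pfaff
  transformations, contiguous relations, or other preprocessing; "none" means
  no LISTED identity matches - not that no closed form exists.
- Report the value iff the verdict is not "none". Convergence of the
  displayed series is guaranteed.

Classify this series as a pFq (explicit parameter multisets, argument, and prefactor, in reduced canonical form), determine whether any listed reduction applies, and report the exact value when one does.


This is 3 * 2F1(-2/3, 2; 11/3; -1) in reduced canonical form. Verdict: this is Kummer's theorem (I3) (x = -1; c = 11/3 equals 1+a-b for upper {-2/3, 2}: listed pattern). Sum: 4.

Key step: t_0 being 3, the two k-th powers (prefactor 3) combine into one argument.
Step ratio: r(k) = (-1) * (k-2/3) (k+2) / [(k+11/3) (k+1)] - rational in k. x = (-1); t_0 = 3; negate the roots.


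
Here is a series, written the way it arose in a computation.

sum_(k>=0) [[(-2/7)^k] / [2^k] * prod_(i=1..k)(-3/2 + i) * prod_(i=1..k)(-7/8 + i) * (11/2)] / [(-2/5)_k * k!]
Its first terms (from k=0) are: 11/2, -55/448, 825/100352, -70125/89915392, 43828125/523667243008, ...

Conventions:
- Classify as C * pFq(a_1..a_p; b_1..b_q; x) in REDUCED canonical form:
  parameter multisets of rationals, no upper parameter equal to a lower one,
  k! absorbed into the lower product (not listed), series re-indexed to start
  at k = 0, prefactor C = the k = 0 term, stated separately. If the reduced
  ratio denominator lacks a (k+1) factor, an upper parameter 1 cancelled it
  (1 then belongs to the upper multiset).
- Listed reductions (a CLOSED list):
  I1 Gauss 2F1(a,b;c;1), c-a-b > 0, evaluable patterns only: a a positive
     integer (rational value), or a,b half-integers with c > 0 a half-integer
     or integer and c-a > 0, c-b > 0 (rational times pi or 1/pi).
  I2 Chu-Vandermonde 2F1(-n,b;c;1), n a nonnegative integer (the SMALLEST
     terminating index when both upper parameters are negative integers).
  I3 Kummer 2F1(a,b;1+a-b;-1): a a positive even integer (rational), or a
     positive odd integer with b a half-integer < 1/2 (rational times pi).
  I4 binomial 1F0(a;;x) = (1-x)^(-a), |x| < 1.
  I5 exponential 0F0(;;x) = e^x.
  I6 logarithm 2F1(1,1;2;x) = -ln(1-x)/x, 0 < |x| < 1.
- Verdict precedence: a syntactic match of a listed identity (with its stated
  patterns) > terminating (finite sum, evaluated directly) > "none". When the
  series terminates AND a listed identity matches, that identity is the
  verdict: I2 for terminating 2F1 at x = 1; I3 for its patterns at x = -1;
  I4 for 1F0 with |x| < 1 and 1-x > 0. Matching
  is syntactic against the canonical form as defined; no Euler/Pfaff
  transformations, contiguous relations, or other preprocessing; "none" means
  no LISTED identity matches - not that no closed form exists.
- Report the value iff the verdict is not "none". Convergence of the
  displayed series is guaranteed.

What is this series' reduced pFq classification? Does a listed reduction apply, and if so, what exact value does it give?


Prefactor 11/2, argument -1/7: 2F1 with upper {-1/2, 1/8} over lower {-2/5}. Verdict: none. No listed pattern accepts 2F1(-1/2, 1/8; -2/5; -1/7).

Key step: x = (-1/7) and the two k-th powers (C = 11/2) combine into one argument.
Step ratio: r(k) = (-1/7) * (k-1/2) (k+1/8) / [(k-2/5) (k+1)] - rational in k, leading ratio (-1/7); with t_0 = 11/2, classification follows.


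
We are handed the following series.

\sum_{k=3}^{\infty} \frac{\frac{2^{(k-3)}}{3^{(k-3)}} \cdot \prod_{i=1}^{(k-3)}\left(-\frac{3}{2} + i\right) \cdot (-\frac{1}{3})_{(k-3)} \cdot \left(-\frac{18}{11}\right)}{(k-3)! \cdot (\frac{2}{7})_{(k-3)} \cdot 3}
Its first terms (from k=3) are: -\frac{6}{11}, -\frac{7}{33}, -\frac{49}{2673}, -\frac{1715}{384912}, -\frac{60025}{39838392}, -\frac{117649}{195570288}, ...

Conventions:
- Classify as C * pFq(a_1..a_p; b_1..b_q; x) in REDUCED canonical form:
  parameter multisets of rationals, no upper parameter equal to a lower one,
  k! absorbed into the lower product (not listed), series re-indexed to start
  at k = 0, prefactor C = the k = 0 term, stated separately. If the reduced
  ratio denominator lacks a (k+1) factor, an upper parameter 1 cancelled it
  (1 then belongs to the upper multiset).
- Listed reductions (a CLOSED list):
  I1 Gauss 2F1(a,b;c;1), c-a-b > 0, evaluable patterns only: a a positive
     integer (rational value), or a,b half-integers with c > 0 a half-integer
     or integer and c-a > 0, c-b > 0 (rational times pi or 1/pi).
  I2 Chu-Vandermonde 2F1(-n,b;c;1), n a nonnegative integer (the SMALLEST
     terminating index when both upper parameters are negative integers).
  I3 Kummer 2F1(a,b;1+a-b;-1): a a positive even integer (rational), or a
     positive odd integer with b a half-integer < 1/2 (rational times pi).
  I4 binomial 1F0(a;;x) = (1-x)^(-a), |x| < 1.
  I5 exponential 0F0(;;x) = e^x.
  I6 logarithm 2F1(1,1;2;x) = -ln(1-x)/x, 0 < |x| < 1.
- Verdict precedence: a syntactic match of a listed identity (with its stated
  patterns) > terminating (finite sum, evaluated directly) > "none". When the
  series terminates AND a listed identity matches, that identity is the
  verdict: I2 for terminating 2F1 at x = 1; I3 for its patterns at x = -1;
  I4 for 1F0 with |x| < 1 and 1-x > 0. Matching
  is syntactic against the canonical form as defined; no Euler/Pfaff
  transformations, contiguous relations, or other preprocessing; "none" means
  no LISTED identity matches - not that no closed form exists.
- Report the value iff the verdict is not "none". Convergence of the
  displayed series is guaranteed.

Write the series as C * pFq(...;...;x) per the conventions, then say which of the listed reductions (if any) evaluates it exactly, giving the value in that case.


Canonical form: C = -\frac{6}{11} times 2F1 with upper {-\frac{1}{2}, -\frac{1}{3}}, lower {\frac{2}{7}}, x = \frac{2}{3}. Verdict: no listed reduction: x = \frac{2}{3} and upper {-\frac{1}{2}, -\frac{1}{3}} fail every I1-I6 pattern.

The tell: from the first term -\frac{6}{11}: the running product (prefactor -6/11) telescopes to a rising factorial.
Ratio: r(k) = \frac{2}{3} * (k-\frac{1}{2}) (k-\frac{1}{3}) / [(k+\frac{2}{7}) (k+1)] - rational in k, leading ratio \frac{2}{3}; with t_0 = -\frac{6}{11}, classification follows.


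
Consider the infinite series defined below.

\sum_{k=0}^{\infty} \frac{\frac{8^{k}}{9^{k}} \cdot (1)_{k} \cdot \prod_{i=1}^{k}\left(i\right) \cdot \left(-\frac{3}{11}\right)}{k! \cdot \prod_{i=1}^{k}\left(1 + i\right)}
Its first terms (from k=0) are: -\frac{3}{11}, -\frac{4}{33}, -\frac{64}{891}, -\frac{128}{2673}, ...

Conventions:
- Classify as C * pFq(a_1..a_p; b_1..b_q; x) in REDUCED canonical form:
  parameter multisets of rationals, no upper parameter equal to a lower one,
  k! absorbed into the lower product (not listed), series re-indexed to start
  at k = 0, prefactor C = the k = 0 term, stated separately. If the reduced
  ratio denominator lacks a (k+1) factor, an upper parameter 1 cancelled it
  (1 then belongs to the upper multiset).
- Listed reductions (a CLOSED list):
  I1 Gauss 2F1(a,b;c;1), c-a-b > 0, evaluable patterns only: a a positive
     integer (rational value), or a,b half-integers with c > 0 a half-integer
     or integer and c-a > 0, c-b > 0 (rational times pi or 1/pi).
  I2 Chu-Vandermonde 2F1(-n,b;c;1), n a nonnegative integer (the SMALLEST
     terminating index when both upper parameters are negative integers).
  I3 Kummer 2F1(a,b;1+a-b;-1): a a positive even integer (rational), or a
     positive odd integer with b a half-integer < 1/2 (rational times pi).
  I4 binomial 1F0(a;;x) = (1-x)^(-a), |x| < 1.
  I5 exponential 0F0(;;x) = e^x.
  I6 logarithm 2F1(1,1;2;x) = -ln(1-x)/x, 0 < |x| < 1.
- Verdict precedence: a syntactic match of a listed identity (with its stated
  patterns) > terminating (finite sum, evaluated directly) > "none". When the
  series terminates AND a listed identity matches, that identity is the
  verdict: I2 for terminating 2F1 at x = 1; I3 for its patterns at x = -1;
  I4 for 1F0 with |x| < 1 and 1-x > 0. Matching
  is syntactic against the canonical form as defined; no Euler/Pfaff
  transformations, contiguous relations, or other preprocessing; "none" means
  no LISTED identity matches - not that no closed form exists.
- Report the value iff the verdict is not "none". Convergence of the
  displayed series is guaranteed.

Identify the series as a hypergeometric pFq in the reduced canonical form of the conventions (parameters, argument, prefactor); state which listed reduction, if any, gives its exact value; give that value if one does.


At argument \frac{8}{9}: a 2F1 with upper {1, 1}, lower {2}, scaled by C = -\frac{3}{11}. Verdict: logarithm (I6) applies (the logarithm: parameters (1,1;2), x = \frac{8}{9}). Hence: \frac{27}{88} \cdot \ln\left(\frac{1}{9}\right).

Structural cue: with t_0 = -\frac{3}{11}, the lower running product (prefactor -3/11) is a rising factorial.
Ratio: r(k) = \frac{8}{9} * (k+1) (k+1) / [(k+2) (k+1)] ; factor over Q: parameters, x = \frac{8}{9}, and C = -\frac{3}{11}.


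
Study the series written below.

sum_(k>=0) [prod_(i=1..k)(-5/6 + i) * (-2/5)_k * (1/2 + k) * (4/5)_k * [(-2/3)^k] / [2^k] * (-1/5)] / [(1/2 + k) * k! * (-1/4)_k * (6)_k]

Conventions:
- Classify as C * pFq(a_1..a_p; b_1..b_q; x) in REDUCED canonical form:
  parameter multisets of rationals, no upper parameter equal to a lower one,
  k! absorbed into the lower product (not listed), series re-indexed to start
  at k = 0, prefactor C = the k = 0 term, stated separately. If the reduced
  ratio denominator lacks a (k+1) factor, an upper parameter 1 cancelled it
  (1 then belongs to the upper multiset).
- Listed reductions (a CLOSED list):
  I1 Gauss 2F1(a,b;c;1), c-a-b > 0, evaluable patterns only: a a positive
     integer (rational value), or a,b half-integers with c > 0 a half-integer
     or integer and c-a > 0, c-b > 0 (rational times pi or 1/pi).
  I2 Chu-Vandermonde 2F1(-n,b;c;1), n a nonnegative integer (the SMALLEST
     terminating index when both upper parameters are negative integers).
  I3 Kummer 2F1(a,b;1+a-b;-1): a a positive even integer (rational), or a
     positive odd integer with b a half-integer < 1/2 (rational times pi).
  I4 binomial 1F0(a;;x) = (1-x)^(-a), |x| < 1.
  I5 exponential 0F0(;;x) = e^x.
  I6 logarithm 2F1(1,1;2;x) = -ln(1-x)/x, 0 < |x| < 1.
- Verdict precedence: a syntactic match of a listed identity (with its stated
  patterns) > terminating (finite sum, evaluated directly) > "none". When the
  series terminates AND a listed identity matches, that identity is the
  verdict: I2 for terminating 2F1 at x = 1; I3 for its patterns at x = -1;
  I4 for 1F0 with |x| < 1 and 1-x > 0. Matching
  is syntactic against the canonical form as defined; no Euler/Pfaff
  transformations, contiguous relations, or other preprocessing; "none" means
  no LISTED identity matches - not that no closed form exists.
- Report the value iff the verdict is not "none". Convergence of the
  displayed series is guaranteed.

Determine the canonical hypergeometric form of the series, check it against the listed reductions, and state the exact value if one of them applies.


Reduced: x = -1/3, 3F2, upper = {-2/5, 1/6, 4/5}, lower = {-1/4, 6}, C = -1/5. Verdict: none (x = -1/3): each listed identity misses the multisets {-2/5, 1/6, 4/5} ; {-1/4, 6}.

Structural cue: with t_0 = -1/5, the two k-th powers (prefactor -1/5) combine into one argument.
Consecutive-term ratio: r(k) = (-1/3) * (k-2/5) (k+1/6) (k+4/5) / [(k-1/4) (k+6) (k+1)] - rational in k, leading ratio (-1/3); with t_0 = -1/5, classification follows.


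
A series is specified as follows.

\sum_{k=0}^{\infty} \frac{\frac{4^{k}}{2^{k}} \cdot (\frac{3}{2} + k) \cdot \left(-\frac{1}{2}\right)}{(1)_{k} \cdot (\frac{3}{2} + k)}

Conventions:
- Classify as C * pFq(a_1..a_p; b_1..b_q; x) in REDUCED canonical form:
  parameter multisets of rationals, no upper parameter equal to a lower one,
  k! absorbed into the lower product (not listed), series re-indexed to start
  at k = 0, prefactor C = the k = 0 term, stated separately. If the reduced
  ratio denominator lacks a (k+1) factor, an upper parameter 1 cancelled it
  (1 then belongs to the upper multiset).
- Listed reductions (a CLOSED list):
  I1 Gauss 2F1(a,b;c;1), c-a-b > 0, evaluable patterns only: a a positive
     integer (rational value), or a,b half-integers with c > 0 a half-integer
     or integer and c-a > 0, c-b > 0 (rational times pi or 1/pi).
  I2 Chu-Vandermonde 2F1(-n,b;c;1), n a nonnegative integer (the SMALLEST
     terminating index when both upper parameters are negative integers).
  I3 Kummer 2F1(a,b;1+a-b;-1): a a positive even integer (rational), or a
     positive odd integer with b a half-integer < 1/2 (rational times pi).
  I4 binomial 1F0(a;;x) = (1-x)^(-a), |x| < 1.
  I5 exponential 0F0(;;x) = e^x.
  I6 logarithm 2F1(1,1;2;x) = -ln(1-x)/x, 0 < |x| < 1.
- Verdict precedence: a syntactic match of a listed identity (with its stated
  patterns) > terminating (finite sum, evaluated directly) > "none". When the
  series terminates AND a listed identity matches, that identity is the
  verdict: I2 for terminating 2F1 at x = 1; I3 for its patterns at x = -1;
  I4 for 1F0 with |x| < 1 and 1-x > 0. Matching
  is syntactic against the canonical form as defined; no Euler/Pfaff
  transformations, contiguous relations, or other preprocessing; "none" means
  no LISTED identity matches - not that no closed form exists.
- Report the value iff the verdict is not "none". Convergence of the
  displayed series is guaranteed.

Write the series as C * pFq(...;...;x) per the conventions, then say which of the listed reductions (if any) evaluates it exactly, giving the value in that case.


Reduced: x = 2, 0F0, upper = {-}, lower = {-}, C = -\frac{1}{2}. Verdict: this is the I5 exponential reduction (the 0F0 exponential series at x = 2). Value: \left(-\frac{1}{2}\right) \cdot e^{2}.

Structural cue: t_0 being -\frac{1}{2}, (1)_k (prefactor -1/2) is k! itself.
Consecutive-term ratio: r(k) = 2 * 1 / [(k+1)] - poly over poly, x = 2 from leading terms; C = -\frac{1}{2} at k = 0.


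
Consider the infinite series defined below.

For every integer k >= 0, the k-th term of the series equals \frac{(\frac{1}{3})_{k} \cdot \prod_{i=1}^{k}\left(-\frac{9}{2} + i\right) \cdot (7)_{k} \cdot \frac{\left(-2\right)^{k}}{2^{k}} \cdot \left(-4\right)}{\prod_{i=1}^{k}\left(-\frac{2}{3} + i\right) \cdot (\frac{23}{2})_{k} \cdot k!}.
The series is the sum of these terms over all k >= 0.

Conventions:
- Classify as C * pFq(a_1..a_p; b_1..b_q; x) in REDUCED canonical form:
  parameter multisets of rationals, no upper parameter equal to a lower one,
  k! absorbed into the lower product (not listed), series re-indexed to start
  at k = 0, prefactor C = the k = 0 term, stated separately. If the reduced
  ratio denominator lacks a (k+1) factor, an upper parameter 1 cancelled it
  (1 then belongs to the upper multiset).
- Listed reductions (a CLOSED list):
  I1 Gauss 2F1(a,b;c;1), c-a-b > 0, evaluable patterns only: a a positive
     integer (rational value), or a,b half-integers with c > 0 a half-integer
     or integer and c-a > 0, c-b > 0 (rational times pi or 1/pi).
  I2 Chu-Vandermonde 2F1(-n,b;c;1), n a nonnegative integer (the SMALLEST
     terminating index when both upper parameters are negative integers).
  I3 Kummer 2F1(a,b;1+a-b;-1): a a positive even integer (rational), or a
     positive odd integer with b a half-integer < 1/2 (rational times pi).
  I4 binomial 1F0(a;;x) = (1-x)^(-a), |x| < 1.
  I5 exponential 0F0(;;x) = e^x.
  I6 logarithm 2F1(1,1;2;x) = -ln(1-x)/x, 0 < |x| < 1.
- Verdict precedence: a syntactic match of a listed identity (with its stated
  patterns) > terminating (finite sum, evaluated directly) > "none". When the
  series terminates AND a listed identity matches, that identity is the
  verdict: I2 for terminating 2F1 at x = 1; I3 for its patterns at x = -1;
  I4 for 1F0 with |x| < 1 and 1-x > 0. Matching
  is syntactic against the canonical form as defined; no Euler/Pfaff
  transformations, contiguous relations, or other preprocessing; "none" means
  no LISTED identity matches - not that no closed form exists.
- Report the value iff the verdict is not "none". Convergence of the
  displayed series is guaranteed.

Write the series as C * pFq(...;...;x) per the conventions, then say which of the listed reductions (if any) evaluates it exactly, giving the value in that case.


Classification (C = -4): 2F1 with upper {-\frac{7}{2}, 7}, lower {\frac{23}{2}}, argument x = -1. Verdict: this is the Kummer evaluation I3 (x = -1; c = \frac{23}{2} equals 1+a-b for upper {-\frac{7}{2}, 7}: listed pattern). Sum: \left(-\frac{14549535}{2097152}\right) \cdot \pi.

First insight: t_0 being -4, the two k-th powers (C = -4) combine into one argument.
Consecutive-term ratio: r(k) = -1 * (k-\frac{7}{2}) (k+7) / [(k+\frac{23}{2}) (k+1)] - rational in k, leading ratio -1; with t_0 = -4, classification follows.


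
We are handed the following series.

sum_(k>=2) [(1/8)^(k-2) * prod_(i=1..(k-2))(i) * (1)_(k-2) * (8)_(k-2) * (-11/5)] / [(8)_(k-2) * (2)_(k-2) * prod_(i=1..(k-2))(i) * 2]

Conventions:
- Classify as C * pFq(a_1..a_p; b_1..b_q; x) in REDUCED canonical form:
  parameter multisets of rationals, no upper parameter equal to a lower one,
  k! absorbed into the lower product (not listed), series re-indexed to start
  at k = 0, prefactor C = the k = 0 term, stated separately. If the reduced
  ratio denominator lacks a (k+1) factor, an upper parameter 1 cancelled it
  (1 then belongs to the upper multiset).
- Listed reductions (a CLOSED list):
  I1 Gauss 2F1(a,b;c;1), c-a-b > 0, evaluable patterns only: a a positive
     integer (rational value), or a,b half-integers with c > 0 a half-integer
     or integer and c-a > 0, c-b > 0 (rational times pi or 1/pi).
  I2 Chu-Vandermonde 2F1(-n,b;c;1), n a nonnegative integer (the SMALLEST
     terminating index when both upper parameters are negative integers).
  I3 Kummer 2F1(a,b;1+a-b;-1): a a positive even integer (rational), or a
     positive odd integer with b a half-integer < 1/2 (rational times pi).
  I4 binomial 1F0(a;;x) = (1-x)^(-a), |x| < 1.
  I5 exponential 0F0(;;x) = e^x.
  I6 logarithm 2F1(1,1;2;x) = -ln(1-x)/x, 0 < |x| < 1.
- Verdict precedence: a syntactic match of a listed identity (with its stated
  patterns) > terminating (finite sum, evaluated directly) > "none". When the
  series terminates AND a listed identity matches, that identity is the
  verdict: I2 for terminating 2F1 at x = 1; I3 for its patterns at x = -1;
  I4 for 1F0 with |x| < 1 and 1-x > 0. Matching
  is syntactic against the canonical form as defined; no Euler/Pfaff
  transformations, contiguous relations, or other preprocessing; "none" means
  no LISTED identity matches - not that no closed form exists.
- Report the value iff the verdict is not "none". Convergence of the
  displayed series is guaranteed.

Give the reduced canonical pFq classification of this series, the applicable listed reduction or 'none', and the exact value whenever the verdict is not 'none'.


The tell: from the first term -11/10: the running product (prefactor -11/10) telescopes to a rising factorial.
Ratio: r(k) = (1/8) * (k+1) (k+1) / [(k+2) (k+1)] - rational in k, leading ratio (1/8); with t_0 = -11/10, classification follows.

Classification (C = -11/10): 2F1 with upper {1, 1}, lower {2}, argument x = 1/8. Verdict: the logarithmic series (I6) fires (the logarithm: parameters (1,1;2), x = 1/8). Sum: (44/5) * ln(7/8).


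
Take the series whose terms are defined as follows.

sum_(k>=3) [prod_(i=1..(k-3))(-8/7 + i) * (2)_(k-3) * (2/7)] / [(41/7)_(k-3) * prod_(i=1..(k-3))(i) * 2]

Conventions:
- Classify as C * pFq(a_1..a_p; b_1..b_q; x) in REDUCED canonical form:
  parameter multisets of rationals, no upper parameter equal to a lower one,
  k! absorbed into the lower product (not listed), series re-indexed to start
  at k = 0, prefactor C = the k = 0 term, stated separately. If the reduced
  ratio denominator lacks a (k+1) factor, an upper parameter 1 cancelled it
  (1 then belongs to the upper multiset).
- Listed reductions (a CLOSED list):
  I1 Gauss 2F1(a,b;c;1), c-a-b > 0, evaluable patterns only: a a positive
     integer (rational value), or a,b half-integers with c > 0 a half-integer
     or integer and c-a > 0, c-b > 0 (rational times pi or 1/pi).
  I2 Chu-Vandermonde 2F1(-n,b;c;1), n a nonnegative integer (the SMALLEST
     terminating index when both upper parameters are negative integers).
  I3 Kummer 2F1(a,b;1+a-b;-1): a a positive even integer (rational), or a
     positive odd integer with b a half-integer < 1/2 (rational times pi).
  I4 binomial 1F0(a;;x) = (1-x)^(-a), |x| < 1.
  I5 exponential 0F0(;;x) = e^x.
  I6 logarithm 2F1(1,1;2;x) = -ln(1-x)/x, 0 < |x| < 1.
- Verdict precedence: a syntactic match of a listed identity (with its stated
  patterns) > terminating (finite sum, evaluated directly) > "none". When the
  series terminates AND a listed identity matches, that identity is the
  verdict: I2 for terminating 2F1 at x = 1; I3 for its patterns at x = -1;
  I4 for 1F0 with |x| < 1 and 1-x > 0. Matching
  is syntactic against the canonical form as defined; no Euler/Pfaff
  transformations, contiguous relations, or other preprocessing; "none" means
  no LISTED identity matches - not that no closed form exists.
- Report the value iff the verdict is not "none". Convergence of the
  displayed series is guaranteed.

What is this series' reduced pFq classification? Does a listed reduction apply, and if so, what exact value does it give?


This is 1/7 * 2F1(-1/7, 2; 41/7; 1) in reduced canonical form. Verdict: Gauss's theorem (I1) matches (x = 1: the Gamma ratio telescopes since c-a-b = 4 > 0 and a = 2 in Z>0). Exact value: 459/3430.

Key step: with t_0 = 1/7, the constant factors (C = 1/7, x = 1) combine into one prefactor.
Ratio: r(k) = 1 * (k-1/7) (k+2) / [(k+41/7) (k+1)] - rational in k, leading ratio 1; with t_0 = 1/7, classification follows.


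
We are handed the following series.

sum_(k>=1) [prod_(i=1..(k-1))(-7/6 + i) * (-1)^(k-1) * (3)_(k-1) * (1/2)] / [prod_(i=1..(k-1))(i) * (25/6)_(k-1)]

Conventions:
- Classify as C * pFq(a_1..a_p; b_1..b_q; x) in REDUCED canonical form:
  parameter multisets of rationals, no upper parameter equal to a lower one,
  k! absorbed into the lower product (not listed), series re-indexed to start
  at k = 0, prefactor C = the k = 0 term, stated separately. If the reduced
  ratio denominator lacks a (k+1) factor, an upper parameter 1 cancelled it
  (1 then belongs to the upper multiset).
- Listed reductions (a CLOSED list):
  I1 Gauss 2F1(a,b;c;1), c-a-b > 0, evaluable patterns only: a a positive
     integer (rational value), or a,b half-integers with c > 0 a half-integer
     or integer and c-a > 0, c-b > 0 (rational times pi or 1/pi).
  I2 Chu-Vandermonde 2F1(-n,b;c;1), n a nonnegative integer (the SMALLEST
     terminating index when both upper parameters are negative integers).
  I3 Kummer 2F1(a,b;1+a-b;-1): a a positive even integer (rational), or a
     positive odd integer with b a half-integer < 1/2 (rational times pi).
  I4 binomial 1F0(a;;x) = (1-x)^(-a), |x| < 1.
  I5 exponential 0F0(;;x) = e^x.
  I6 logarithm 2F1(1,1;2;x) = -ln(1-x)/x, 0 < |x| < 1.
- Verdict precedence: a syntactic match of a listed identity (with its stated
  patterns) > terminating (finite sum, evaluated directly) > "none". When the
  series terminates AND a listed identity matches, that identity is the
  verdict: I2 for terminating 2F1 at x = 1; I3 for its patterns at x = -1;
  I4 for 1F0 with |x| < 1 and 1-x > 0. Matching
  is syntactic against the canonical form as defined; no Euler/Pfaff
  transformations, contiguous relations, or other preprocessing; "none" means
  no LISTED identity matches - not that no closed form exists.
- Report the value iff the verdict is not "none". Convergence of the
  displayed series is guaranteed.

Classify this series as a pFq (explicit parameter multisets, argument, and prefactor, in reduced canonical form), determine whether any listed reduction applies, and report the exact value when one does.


The series (x = -1) is 2F1: upper {-1/6, 3}, lower {25/6}, prefactor 1/2. Verdict: none. Every listed pattern misses the 2F1 form at -1, upper {-1/6, 3}.

Structural cue: x = (-1) and the product of the first k integers (C = 1/2, x = -1) is k!.
Ratio: r(k) = (-1) * (k-1/6) (k+3) / [(k+25/6) (k+1)] - rational; roots negated = parameters, x = (-1), C = 1/2.


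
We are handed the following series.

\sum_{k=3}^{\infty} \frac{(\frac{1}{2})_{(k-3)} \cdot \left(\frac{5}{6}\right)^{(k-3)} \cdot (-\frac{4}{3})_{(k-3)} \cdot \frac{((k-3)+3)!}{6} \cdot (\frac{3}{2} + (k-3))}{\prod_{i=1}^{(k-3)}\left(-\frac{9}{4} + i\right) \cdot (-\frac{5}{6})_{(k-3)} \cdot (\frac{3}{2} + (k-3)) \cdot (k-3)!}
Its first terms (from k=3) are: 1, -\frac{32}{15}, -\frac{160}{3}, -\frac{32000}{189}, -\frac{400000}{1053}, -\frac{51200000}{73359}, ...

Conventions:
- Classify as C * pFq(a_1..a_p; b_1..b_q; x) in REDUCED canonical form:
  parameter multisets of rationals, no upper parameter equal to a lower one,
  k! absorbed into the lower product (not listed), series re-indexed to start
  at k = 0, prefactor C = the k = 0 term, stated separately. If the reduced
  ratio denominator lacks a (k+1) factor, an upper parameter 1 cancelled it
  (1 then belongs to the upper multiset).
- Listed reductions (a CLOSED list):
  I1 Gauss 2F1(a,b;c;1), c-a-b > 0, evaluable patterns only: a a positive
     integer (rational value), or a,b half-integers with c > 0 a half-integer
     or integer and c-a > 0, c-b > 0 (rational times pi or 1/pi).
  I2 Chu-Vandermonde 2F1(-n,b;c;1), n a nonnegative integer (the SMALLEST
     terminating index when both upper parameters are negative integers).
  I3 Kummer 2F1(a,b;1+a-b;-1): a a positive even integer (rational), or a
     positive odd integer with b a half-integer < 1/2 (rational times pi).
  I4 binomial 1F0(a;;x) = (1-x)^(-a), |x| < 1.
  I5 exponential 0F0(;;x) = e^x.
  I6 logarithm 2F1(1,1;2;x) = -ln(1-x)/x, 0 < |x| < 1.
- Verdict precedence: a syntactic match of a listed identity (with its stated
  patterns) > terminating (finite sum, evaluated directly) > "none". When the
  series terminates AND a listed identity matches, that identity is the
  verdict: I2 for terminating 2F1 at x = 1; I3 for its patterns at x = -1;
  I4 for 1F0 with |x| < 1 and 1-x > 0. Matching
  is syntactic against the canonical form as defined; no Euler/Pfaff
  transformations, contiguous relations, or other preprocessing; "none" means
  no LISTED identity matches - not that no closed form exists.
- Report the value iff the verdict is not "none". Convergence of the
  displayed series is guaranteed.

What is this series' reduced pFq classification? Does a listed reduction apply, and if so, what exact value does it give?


Key step: x = \frac{5}{6} and the lower running product (C = 1) is a rising factorial.
Adjacent-term ratio: r(k) = \frac{5}{6} * (k-\frac{4}{3}) (k+\frac{1}{2}) (k+4) / [(k-\frac{5}{4}) (k-\frac{5}{6}) (k+1)] ; factor over Q: parameters, x = \frac{5}{6}, and C = 1.

At argument \frac{5}{6}: a 3F2 with upper {-\frac{4}{3}, \frac{1}{2}, 4}, lower {-\frac{5}{4}, -\frac{5}{6}}, scaled by C = 1. Verdict: none - at argument \frac{5}{6} the multisets {-\frac{4}{3}, \frac{1}{2}, 4} ; {-\frac{5}{4}, -\frac{5}{6}} match no listed identity.
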